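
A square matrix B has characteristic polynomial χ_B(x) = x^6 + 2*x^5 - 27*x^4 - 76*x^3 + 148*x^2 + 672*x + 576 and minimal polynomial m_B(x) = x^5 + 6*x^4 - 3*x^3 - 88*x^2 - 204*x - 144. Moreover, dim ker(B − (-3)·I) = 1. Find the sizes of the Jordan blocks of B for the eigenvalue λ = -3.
Block sizes for λ = -3: [2]

Step 1 — from the characteristic polynomial, algebraic multiplicity of λ = -3 is 2. From dim ker(B − (-3)·I) = 1, there are exactly 1 Jordan blocks for λ = -3.
Step 2 — from the minimal polynomial, the factor (x + 3)^2 tells us the largest block for λ = -3 has size 2.
Step 3 — with total size 2, 1 blocks, and largest block 2, the block sizes (in nonincreasing order) are [2].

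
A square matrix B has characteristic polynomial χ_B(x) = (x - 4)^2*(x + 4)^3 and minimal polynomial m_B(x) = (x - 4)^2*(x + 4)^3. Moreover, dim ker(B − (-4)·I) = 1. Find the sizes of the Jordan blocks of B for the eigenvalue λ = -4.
Block sizes for λ = -4: [3]

Step 1 — from the characteristic polynomial, algebraic multiplicity of λ = -4 is 3. From dim ker(B − (-4)·I) = 1, there are exactly 1 Jordan blocks for λ = -4.
Step 2 — from the minimal polynomial, the factor (x + 4)^3 tells us the largest block for λ = -4 has size 3.
Step 3 — with total size 3, 1 blocks, and largest block 3, the block sizes (in nonincreasing order) are [3].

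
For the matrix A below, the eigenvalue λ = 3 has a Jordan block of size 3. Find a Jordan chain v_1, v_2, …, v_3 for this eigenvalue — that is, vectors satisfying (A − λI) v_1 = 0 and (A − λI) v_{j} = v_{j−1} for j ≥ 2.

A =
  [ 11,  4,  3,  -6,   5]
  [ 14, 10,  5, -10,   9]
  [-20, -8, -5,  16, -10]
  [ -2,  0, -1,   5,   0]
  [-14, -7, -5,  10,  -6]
A Jordan chain for λ = 3 of length 3:
v_1 = (2, 4, -4, 0, -4)ᵀ
v_2 = (8, 14, -20, -2, -14)ᵀ
v_3 = (1, 0, 0, 0, 0)ᵀ

Let N = A − (3)·I. We want v_3 with N^3 v_3 = 0 but N^2 v_3 ≠ 0; then v_{j-1} := N · v_j for j = 3, …, 2.

Pick v_3 = (1, 0, 0, 0, 0)ᵀ.
Then v_2 = N · v_3 = (8, 14, -20, -2, -14)ᵀ.
Then v_1 = N · v_2 = (2, 4, -4, 0, -4)ᵀ.

Sanity check: (A − (3)·I) v_1 = (0, 0, 0, 0, 0)ᵀ = 0. ✓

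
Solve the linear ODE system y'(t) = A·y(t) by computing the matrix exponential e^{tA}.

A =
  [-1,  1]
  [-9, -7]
e^{tA} =
  [3*t*exp(-4*t) + exp(-4*t), t*exp(-4*t)]
  [-9*t*exp(-4*t), -3*t*exp(-4*t) + exp(-4*t)]

Strategy: write A = P · J · P⁻¹ where J is a Jordan canonical form, so e^{tA} = P · e^{tJ} · P⁻¹, and e^{tJ} can be computed block-by-block.

A has Jordan form
J =
  [-4,  1]
  [ 0, -4]
(up to reordering of blocks).

Per-block formulas:
  For a 2×2 Jordan block J_2(-4): exp(t · J_2(-4)) = e^(-4t)·(I + t·N), where N is the 2×2 nilpotent shift.

After assembling e^{tJ} and conjugating by P, we get:

e^{tA} =
  [3*t*exp(-4*t) + exp(-4*t), t*exp(-4*t)]
  [-9*t*exp(-4*t), -3*t*exp(-4*t) + exp(-4*t)]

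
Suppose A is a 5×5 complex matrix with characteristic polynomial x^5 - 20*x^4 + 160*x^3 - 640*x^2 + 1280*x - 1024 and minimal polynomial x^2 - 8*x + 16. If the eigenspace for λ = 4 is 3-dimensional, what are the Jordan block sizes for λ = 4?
Block sizes for λ = 4: [2, 2, 1]

Step 1 — from the characteristic polynomial, algebraic multiplicity of λ = 4 is 5. From dim ker(A − (4)·I) = 3, there are exactly 3 Jordan blocks for λ = 4.
Step 2 — from the minimal polynomial, the factor (x − 4)^2 tells us the largest block for λ = 4 has size 2.
Step 3 — with total size 5, 3 blocks, and largest block 2, the block sizes (in nonincreasing order) are [2, 2, 1].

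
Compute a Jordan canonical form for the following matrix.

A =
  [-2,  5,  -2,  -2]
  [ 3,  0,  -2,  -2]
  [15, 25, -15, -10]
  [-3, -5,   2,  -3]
J_2(-5) ⊕ J_1(-5) ⊕ J_1(-5)

The characteristic polynomial is
  det(x·I − A) = x^4 + 20*x^3 + 150*x^2 + 500*x + 625 = (x + 5)^4

Eigenvalues and multiplicities (the geometric multiplicity of λ is n − rank(A − λI), which equals the number of Jordan blocks for λ):
  λ = -5: algebraic multiplicity = 4, geometric multiplicity = 3

Determining the block sizes for each eigenvalue:
  λ = -5: 3 blocks summing to 4 forces exactly one block of size 2 and the rest size 1 → block sizes [2, 1, 1]

Assembling the blocks gives a Jordan form
J =
  [-5,  1,  0,  0]
  [ 0, -5,  0,  0]
  [ 0,  0, -5,  0]
  [ 0,  0,  0, -5]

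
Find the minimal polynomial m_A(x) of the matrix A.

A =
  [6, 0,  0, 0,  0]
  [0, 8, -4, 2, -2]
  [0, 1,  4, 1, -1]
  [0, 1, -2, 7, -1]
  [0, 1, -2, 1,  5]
x^2 - 12*x + 36

The characteristic polynomial is χ_A(x) = (x - 6)^5, so the eigenvalues are known. The minimal polynomial is
  m_A(x) = Π_λ (x − λ)^{k_λ}
where k_λ is the size of the *largest* Jordan block for λ (equivalently, the smallest k with (A − λI)^k v = 0 for every generalised eigenvector v of λ).

  λ = 6: largest Jordan block has size 2, contributing (x − 6)^2

So m_A(x) = (x - 6)^2 = x^2 - 12*x + 36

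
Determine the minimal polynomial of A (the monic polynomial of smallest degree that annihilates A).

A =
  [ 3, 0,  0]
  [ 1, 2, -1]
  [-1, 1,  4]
x^2 - 6*x + 9

The characteristic polynomial is χ_A(x) = (x - 3)^3, so the eigenvalues are known. The minimal polynomial is
  m_A(x) = Π_λ (x − λ)^{k_λ}
where k_λ is the size of the *largest* Jordan block for λ (equivalently, the smallest k with (A − λI)^k v = 0 for every generalised eigenvector v of λ).

  λ = 3: largest Jordan block has size 2, contributing (x − 3)^2

So m_A(x) = (x - 3)^2 = x^2 - 6*x + 9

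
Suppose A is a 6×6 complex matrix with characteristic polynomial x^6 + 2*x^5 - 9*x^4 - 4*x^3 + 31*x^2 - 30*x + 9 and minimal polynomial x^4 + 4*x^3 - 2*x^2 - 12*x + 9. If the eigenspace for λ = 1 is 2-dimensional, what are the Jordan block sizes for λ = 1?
Block sizes for λ = 1: [2, 2]

Step 1 — from the characteristic polynomial, algebraic multiplicity of λ = 1 is 4. From dim ker(A − (1)·I) = 2, there are exactly 2 Jordan blocks for λ = 1.
Step 2 — from the minimal polynomial, the factor (x − 1)^2 tells us the largest block for λ = 1 has size 2.
Step 3 — with total size 4, 2 blocks, and largest block 2, the block sizes (in nonincreasing order) are [2, 2].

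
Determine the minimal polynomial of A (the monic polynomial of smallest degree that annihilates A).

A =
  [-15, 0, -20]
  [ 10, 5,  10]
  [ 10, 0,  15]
x^2 - 25

The characteristic polynomial is χ_A(x) = (x - 5)^2*(x + 5), so the eigenvalues are known. The minimal polynomial is
  m_A(x) = Π_λ (x − λ)^{k_λ}
where k_λ is the size of the *largest* Jordan block for λ (equivalently, the smallest k with (A − λI)^k v = 0 for every generalised eigenvector v of λ).

  λ = -5: largest Jordan block has size 1, contributing (x + 5)
  λ = 5: largest Jordan block has size 1, contributing (x − 5)

So m_A(x) = (x - 5)*(x + 5) = x^2 - 25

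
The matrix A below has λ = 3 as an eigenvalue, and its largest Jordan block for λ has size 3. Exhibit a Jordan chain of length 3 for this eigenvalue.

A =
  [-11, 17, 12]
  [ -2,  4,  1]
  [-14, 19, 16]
A Jordan chain for λ = 3 of length 3:
v_1 = (-6, 12, -24)ᵀ
v_2 = (-14, -2, -14)ᵀ
v_3 = (1, 0, 0)ᵀ

Let N = A − (3)·I. We want v_3 with N^3 v_3 = 0 but N^2 v_3 ≠ 0; then v_{j-1} := N · v_j for j = 3, …, 2.

Pick v_3 = (1, 0, 0)ᵀ.
Then v_2 = N · v_3 = (-14, -2, -14)ᵀ.
Then v_1 = N · v_2 = (-6, 12, -24)ᵀ.

Sanity check: (A − (3)·I) v_1 = (0, 0, 0)ᵀ = 0. ✓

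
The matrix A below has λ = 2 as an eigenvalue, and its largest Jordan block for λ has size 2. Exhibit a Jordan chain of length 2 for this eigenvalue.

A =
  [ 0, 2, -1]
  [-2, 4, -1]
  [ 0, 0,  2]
A Jordan chain for λ = 2 of length 2:
v_1 = (-2, -2, 0)ᵀ
v_2 = (1, 0, 0)ᵀ

Let N = A − (2)·I. We want v_2 with N^2 v_2 = 0 but N^1 v_2 ≠ 0; then v_{j-1} := N · v_j for j = 2, …, 2.

Pick v_2 = (1, 0, 0)ᵀ.
Then v_1 = N · v_2 = (-2, -2, 0)ᵀ.

Sanity check: (A − (2)·I) v_1 = (0, 0, 0)ᵀ = 0. ✓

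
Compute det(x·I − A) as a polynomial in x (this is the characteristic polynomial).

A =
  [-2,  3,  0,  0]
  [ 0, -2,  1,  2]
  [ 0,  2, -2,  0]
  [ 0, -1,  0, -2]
x^4 + 8*x^3 + 24*x^2 + 32*x + 16

Expanding det(x·I − A) (e.g. by cofactor expansion or by noting that A is similar to its Jordan form J, which has the same characteristic polynomial as A) gives
  χ_A(x) = x^4 + 8*x^3 + 24*x^2 + 32*x + 16
which factors as (x + 2)^4. The eigenvalues (with algebraic multiplicities) are λ = -2 with multiplicity 4.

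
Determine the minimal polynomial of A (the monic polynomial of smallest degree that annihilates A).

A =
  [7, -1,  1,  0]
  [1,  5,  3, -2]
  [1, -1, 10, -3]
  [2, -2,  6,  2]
x^3 - 18*x^2 + 108*x - 216

The characteristic polynomial is χ_A(x) = (x - 6)^4, so the eigenvalues are known. The minimal polynomial is
  m_A(x) = Π_λ (x − λ)^{k_λ}
where k_λ is the size of the *largest* Jordan block for λ (equivalently, the smallest k with (A − λI)^k v = 0 for every generalised eigenvector v of λ).

  λ = 6: largest Jordan block has size 3, contributing (x − 6)^3

So m_A(x) = (x - 6)^3 = x^3 - 18*x^2 + 108*x - 216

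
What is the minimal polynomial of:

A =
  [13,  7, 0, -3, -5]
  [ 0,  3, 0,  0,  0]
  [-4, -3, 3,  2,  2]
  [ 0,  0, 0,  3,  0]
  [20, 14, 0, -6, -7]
x^2 - 6*x + 9

The characteristic polynomial is χ_A(x) = (x - 3)^5, so the eigenvalues are known. The minimal polynomial is
  m_A(x) = Π_λ (x − λ)^{k_λ}
where k_λ is the size of the *largest* Jordan block for λ (equivalently, the smallest k with (A − λI)^k v = 0 for every generalised eigenvector v of λ).

  λ = 3: largest Jordan block has size 2, contributing (x − 3)^2

So m_A(x) = (x - 3)^2 = x^2 - 6*x + 9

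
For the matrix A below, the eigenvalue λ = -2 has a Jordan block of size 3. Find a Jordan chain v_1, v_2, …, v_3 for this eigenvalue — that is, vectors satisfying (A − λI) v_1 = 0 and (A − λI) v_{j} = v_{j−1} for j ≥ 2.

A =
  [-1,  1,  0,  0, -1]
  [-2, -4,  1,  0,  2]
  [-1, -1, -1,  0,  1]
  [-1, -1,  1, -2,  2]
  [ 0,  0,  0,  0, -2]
A Jordan chain for λ = -2 of length 3:
v_1 = (-1, 1, 0, 0, 0)ᵀ
v_2 = (1, -2, -1, -1, 0)ᵀ
v_3 = (1, 0, 0, 0, 0)ᵀ

Let N = A − (-2)·I. We want v_3 with N^3 v_3 = 0 but N^2 v_3 ≠ 0; then v_{j-1} := N · v_j for j = 3, …, 2.

Pick v_3 = (1, 0, 0, 0, 0)ᵀ.
Then v_2 = N · v_3 = (1, -2, -1, -1, 0)ᵀ.
Then v_1 = N · v_2 = (-1, 1, 0, 0, 0)ᵀ.

Sanity check: (A − (-2)·I) v_1 = (0, 0, 0, 0, 0)ᵀ = 0. ✓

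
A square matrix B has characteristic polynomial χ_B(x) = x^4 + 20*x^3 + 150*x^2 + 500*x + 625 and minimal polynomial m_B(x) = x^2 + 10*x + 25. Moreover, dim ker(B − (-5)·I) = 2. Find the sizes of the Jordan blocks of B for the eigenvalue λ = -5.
Block sizes for λ = -5: [2, 2]

Step 1 — from the characteristic polynomial, algebraic multiplicity of λ = -5 is 4. From dim ker(B − (-5)·I) = 2, there are exactly 2 Jordan blocks for λ = -5.
Step 2 — from the minimal polynomial, the factor (x + 5)^2 tells us the largest block for λ = -5 has size 2.
Step 3 — with total size 4, 2 blocks, and largest block 2, the block sizes (in nonincreasing order) are [2, 2].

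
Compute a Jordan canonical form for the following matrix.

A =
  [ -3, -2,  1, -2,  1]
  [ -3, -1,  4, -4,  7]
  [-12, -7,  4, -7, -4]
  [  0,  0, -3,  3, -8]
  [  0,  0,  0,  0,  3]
J_3(0) ⊕ J_2(3)

The characteristic polynomial is
  det(x·I − A) = x^5 - 6*x^4 + 9*x^3 = x^3*(x - 3)^2

Eigenvalues and multiplicities (the geometric multiplicity of λ is n − rank(A − λI), which equals the number of Jordan blocks for λ):
  λ = 0: algebraic multiplicity = 3, geometric multiplicity = 1
  λ = 3: algebraic multiplicity = 2, geometric multiplicity = 1

Determining the block sizes for each eigenvalue:
  λ = 0: one block (gm = 1), so the single block has size am = 3 → block sizes [3]
  λ = 3: one block (gm = 1), so the single block has size am = 2 → block sizes [2]

Assembling the blocks gives a Jordan form
J =
  [0, 1, 0, 0, 0]
  [0, 0, 1, 0, 0]
  [0, 0, 0, 0, 0]
  [0, 0, 0, 3, 1]
  [0, 0, 0, 0, 3]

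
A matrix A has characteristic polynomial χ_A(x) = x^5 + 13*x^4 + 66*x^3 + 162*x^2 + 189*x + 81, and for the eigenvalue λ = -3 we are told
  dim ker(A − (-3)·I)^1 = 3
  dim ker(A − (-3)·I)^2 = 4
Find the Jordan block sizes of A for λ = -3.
Block sizes for λ = -3: [2, 1, 1]

From the dimensions of kernels of powers, the number of Jordan blocks of size at least j is d_j − d_{j−1} where d_j = dim ker(N^j) (with d_0 = 0). Computing the differences gives [3, 1].
The number of blocks of size exactly k is (#blocks of size ≥ k) − (#blocks of size ≥ k + 1), so the partition is: 2 block(s) of size 1, 1 block(s) of size 2.
In nonincreasing order the block sizes are [2, 1, 1].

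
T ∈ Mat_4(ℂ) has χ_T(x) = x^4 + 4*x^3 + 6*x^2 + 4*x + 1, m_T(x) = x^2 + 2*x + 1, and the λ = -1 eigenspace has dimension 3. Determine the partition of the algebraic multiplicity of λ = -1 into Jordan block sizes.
Block sizes for λ = -1: [2, 1, 1]

Step 1 — from the characteristic polynomial, algebraic multiplicity of λ = -1 is 4. From dim ker(T − (-1)·I) = 3, there are exactly 3 Jordan blocks for λ = -1.
Step 2 — from the minimal polynomial, the factor (x + 1)^2 tells us the largest block for λ = -1 has size 2.
Step 3 — with total size 4, 3 blocks, and largest block 2, the block sizes (in nonincreasing order) are [2, 1, 1].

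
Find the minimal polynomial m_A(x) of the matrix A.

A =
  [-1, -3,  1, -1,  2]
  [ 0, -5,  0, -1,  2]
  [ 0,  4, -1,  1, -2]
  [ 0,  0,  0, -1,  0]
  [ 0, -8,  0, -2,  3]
x^2 + 2*x + 1

The characteristic polynomial is χ_A(x) = (x + 1)^5, so the eigenvalues are known. The minimal polynomial is
  m_A(x) = Π_λ (x − λ)^{k_λ}
where k_λ is the size of the *largest* Jordan block for λ (equivalently, the smallest k with (A − λI)^k v = 0 for every generalised eigenvector v of λ).

  λ = -1: largest Jordan block has size 2, contributing (x + 1)^2

So m_A(x) = (x + 1)^2 = x^2 + 2*x + 1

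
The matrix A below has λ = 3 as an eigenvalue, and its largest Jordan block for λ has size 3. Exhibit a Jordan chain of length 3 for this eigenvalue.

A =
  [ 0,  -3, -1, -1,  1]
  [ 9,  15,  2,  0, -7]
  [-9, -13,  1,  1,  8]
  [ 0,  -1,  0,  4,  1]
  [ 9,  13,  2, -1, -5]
A Jordan chain for λ = 3 of length 3:
v_1 = (1, -3, 3, 0, -3)ᵀ
v_2 = (-1, 2, -2, 0, 2)ᵀ
v_3 = (0, 0, 1, 0, 0)ᵀ

Let N = A − (3)·I. We want v_3 with N^3 v_3 = 0 but N^2 v_3 ≠ 0; then v_{j-1} := N · v_j for j = 3, …, 2.

Pick v_3 = (0, 0, 1, 0, 0)ᵀ.
Then v_2 = N · v_3 = (-1, 2, -2, 0, 2)ᵀ.
Then v_1 = N · v_2 = (1, -3, 3, 0, -3)ᵀ.

Sanity check: (A − (3)·I) v_1 = (0, 0, 0, 0, 0)ᵀ = 0. ✓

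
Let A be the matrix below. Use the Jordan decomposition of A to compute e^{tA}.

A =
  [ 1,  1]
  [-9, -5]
e^{tA} =
  [3*t*exp(-2*t) + exp(-2*t), t*exp(-2*t)]
  [-9*t*exp(-2*t), -3*t*exp(-2*t) + exp(-2*t)]

Strategy: write A = P · J · P⁻¹ where J is a Jordan canonical form, so e^{tA} = P · e^{tJ} · P⁻¹, and e^{tJ} can be computed block-by-block.

A has Jordan form
J =
  [-2,  1]
  [ 0, -2]
(up to reordering of blocks).

Per-block formulas:
  For a 2×2 Jordan block J_2(-2): exp(t · J_2(-2)) = e^(-2t)·(I + t·N), where N is the 2×2 nilpotent shift.

After assembling e^{tJ} and conjugating by P, we get:

e^{tA} =
  [3*t*exp(-2*t) + exp(-2*t), t*exp(-2*t)]
  [-9*t*exp(-2*t), -3*t*exp(-2*t) + exp(-2*t)]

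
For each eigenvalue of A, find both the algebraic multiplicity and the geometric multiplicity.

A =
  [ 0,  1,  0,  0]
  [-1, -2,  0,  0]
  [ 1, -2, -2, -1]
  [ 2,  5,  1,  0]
λ = -1: alg = 4, geom = 2

Step 1 — factor the characteristic polynomial to read off the algebraic multiplicities:
  χ_A(x) = (x + 1)^4

Step 2 — compute geometric multiplicities via the rank-nullity identity g(λ) = n − rank(A − λI):
  rank(A − (-1)·I) = 2, so dim ker(A − (-1)·I) = n − 2 = 2

Summary:
  λ = -1: algebraic multiplicity = 4, geometric multiplicity = 2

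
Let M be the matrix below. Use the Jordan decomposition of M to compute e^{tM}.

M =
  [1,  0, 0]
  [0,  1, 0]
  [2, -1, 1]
e^{tM} =
  [exp(t), 0, 0]
  [0, exp(t), 0]
  [2*t*exp(t), -t*exp(t), exp(t)]

Strategy: write M = P · J · P⁻¹ where J is a Jordan canonical form, so e^{tM} = P · e^{tJ} · P⁻¹, and e^{tJ} can be computed block-by-block.

M has Jordan form
J =
  [1, 1, 0]
  [0, 1, 0]
  [0, 0, 1]
(up to reordering of blocks).

Per-block formulas:
  For a 1×1 block at λ = 1: exp(t · [1]) = [e^(1t)].
  For a 2×2 Jordan block J_2(1): exp(t · J_2(1)) = e^(1t)·(I + t·N), where N is the 2×2 nilpotent shift.

After assembling e^{tJ} and conjugating by P, we get:

e^{tM} =
  [exp(t), 0, 0]
  [0, exp(t), 0]
  [2*t*exp(t), -t*exp(t), exp(t)]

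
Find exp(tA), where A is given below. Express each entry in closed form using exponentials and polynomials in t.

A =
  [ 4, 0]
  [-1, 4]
e^{tA} =
  [exp(4*t), 0]
  [-t*exp(4*t), exp(4*t)]

Strategy: write A = P · J · P⁻¹ where J is a Jordan canonical form, so e^{tA} = P · e^{tJ} · P⁻¹, and e^{tJ} can be computed block-by-block.

A has Jordan form
J =
  [4, 1]
  [0, 4]
(up to reordering of blocks).

Per-block formulas:
  For a 2×2 Jordan block J_2(4): exp(t · J_2(4)) = e^(4t)·(I + t·N), where N is the 2×2 nilpotent shift.

After assembling e^{tJ} and conjugating by P, we get:

e^{tA} =
  [exp(4*t), 0]
  [-t*exp(4*t), exp(4*t)]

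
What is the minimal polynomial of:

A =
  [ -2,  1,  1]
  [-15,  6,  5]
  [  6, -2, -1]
x^2 - 2*x + 1

The characteristic polynomial is χ_A(x) = (x - 1)^3, so the eigenvalues are known. The minimal polynomial is
  m_A(x) = Π_λ (x − λ)^{k_λ}
where k_λ is the size of the *largest* Jordan block for λ (equivalently, the smallest k with (A − λI)^k v = 0 for every generalised eigenvector v of λ).

  λ = 1: largest Jordan block has size 2, contributing (x − 1)^2

So m_A(x) = (x - 1)^2 = x^2 - 2*x + 1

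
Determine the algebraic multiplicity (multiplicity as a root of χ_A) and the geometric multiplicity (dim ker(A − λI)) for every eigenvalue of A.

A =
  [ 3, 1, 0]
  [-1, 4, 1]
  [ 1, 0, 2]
λ = 3: alg = 3, geom = 1

Step 1 — factor the characteristic polynomial to read off the algebraic multiplicities:
  χ_A(x) = (x - 3)^3

Step 2 — compute geometric multiplicities via the rank-nullity identity g(λ) = n − rank(A − λI):
  rank(A − (3)·I) = 2, so dim ker(A − (3)·I) = n − 2 = 1

Summary:
  λ = 3: algebraic multiplicity = 3, geometric multiplicity = 1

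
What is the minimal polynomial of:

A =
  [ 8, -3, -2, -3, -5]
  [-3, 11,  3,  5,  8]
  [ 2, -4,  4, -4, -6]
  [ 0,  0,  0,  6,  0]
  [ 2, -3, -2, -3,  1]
x^3 - 18*x^2 + 108*x - 216

The characteristic polynomial is χ_A(x) = (x - 6)^5, so the eigenvalues are known. The minimal polynomial is
  m_A(x) = Π_λ (x − λ)^{k_λ}
where k_λ is the size of the *largest* Jordan block for λ (equivalently, the smallest k with (A − λI)^k v = 0 for every generalised eigenvector v of λ).

  λ = 6: largest Jordan block has size 3, contributing (x − 6)^3

So m_A(x) = (x - 6)^3 = x^3 - 18*x^2 + 108*x - 216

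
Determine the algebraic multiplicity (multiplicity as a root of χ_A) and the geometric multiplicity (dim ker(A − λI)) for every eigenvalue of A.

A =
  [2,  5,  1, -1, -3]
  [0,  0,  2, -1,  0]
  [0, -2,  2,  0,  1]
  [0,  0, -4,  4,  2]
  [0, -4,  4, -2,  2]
λ = 2: alg = 5, geom = 2

Step 1 — factor the characteristic polynomial to read off the algebraic multiplicities:
  χ_A(x) = (x - 2)^5

Step 2 — compute geometric multiplicities via the rank-nullity identity g(λ) = n − rank(A − λI):
  rank(A − (2)·I) = 3, so dim ker(A − (2)·I) = n − 3 = 2

Summary:
  λ = 2: algebraic multiplicity = 5, geometric multiplicity = 2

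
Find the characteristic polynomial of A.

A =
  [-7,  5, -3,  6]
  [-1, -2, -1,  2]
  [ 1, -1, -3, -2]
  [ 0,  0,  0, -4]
x^4 + 16*x^3 + 96*x^2 + 256*x + 256

Expanding det(x·I − A) (e.g. by cofactor expansion or by noting that A is similar to its Jordan form J, which has the same characteristic polynomial as A) gives
  χ_A(x) = x^4 + 16*x^3 + 96*x^2 + 256*x + 256
which factors as (x + 4)^4. The eigenvalues (with algebraic multiplicities) are λ = -4 with multiplicity 4.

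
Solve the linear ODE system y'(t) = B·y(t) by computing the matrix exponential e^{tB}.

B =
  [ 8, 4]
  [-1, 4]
e^{tB} =
  [2*t*exp(6*t) + exp(6*t), 4*t*exp(6*t)]
  [-t*exp(6*t), -2*t*exp(6*t) + exp(6*t)]

Strategy: write B = P · J · P⁻¹ where J is a Jordan canonical form, so e^{tB} = P · e^{tJ} · P⁻¹, and e^{tJ} can be computed block-by-block.

B has Jordan form
J =
  [6, 1]
  [0, 6]
(up to reordering of blocks).

Per-block formulas:
  For a 2×2 Jordan block J_2(6): exp(t · J_2(6)) = e^(6t)·(I + t·N), where N is the 2×2 nilpotent shift.

After assembling e^{tJ} and conjugating by P, we get:

e^{tB} =
  [2*t*exp(6*t) + exp(6*t), 4*t*exp(6*t)]
  [-t*exp(6*t), -2*t*exp(6*t) + exp(6*t)]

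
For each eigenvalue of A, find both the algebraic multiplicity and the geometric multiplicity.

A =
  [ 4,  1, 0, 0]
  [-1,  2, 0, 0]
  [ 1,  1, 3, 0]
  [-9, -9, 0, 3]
λ = 3: alg = 4, geom = 3

Step 1 — factor the characteristic polynomial to read off the algebraic multiplicities:
  χ_A(x) = (x - 3)^4

Step 2 — compute geometric multiplicities via the rank-nullity identity g(λ) = n − rank(A − λI):
  rank(A − (3)·I) = 1, so dim ker(A − (3)·I) = n − 1 = 3

Summary:
  λ = 3: algebraic multiplicity = 4, geometric multiplicity = 3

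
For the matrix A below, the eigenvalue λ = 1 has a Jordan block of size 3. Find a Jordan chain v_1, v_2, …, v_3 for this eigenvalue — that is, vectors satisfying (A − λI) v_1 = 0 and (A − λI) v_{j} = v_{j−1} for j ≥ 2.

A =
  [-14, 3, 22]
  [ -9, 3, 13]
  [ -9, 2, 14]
A Jordan chain for λ = 1 of length 3:
v_1 = (5, 3, 3)ᵀ
v_2 = (3, 2, 2)ᵀ
v_3 = (0, 1, 0)ᵀ

Let N = A − (1)·I. We want v_3 with N^3 v_3 = 0 but N^2 v_3 ≠ 0; then v_{j-1} := N · v_j for j = 3, …, 2.

Pick v_3 = (0, 1, 0)ᵀ.
Then v_2 = N · v_3 = (3, 2, 2)ᵀ.
Then v_1 = N · v_2 = (5, 3, 3)ᵀ.

Sanity check: (A − (1)·I) v_1 = (0, 0, 0)ᵀ = 0. ✓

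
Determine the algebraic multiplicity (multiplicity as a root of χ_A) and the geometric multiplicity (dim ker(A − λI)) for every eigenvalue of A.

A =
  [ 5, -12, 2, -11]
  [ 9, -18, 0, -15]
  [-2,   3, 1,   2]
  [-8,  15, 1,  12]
λ = 0: alg = 4, geom = 2

Step 1 — factor the characteristic polynomial to read off the algebraic multiplicities:
  χ_A(x) = x^4

Step 2 — compute geometric multiplicities via the rank-nullity identity g(λ) = n − rank(A − λI):
  rank(A − (0)·I) = 2, so dim ker(A − (0)·I) = n − 2 = 2

Summary:
  λ = 0: algebraic multiplicity = 4, geometric multiplicity = 2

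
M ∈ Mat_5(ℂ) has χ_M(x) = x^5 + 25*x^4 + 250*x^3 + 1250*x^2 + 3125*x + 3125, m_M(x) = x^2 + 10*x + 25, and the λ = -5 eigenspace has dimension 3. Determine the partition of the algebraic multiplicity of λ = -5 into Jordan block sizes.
Block sizes for λ = -5: [2, 2, 1]

Step 1 — from the characteristic polynomial, algebraic multiplicity of λ = -5 is 5. From dim ker(M − (-5)·I) = 3, there are exactly 3 Jordan blocks for λ = -5.
Step 2 — from the minimal polynomial, the factor (x + 5)^2 tells us the largest block for λ = -5 has size 2.
Step 3 — with total size 5, 3 blocks, and largest block 2, the block sizes (in nonincreasing order) are [2, 2, 1].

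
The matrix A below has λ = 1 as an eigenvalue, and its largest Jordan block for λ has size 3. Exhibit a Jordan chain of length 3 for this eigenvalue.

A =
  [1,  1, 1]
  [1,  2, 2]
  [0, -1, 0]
A Jordan chain for λ = 1 of length 3:
v_1 = (1, 1, -1)ᵀ
v_2 = (0, 1, 0)ᵀ
v_3 = (1, 0, 0)ᵀ

Let N = A − (1)·I. We want v_3 with N^3 v_3 = 0 but N^2 v_3 ≠ 0; then v_{j-1} := N · v_j for j = 3, …, 2.

Pick v_3 = (1, 0, 0)ᵀ.
Then v_2 = N · v_3 = (0, 1, 0)ᵀ.
Then v_1 = N · v_2 = (1, 1, -1)ᵀ.

Sanity check: (A − (1)·I) v_1 = (0, 0, 0)ᵀ = 0. ✓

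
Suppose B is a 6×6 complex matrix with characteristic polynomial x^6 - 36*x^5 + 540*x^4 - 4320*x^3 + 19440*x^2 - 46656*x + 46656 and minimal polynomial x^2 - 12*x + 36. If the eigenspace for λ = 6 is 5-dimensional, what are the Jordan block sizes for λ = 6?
Block sizes for λ = 6: [2, 1, 1, 1, 1]

Step 1 — from the characteristic polynomial, algebraic multiplicity of λ = 6 is 6. From dim ker(B − (6)·I) = 5, there are exactly 5 Jordan blocks for λ = 6.
Step 2 — from the minimal polynomial, the factor (x − 6)^2 tells us the largest block for λ = 6 has size 2.
Step 3 — with total size 6, 5 blocks, and largest block 2, the block sizes (in nonincreasing order) are [2, 1, 1, 1, 1].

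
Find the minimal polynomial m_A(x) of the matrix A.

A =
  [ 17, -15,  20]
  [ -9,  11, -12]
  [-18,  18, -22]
x^2 - 4*x + 4

The characteristic polynomial is χ_A(x) = (x - 2)^3, so the eigenvalues are known. The minimal polynomial is
  m_A(x) = Π_λ (x − λ)^{k_λ}
where k_λ is the size of the *largest* Jordan block for λ (equivalently, the smallest k with (A − λI)^k v = 0 for every generalised eigenvector v of λ).

  λ = 2: largest Jordan block has size 2, contributing (x − 2)^2

So m_A(x) = (x - 2)^2 = x^2 - 4*x + 4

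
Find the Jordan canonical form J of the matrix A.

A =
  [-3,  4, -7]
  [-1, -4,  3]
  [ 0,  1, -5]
J_3(-4)

The characteristic polynomial is
  det(x·I − A) = x^3 + 12*x^2 + 48*x + 64 = (x + 4)^3

Eigenvalues and multiplicities (the geometric multiplicity of λ is n − rank(A − λI), which equals the number of Jordan blocks for λ):
  λ = -4: algebraic multiplicity = 3, geometric multiplicity = 1

Determining the block sizes for each eigenvalue:
  λ = -4: one block (gm = 1), so the single block has size am = 3 → block sizes [3]

Assembling the blocks gives a Jordan form
J =
  [-4,  1,  0]
  [ 0, -4,  1]
  [ 0,  0, -4]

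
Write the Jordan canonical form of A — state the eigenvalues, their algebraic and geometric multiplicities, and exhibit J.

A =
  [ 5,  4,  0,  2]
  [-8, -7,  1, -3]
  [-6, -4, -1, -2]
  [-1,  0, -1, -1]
J_3(-1) ⊕ J_1(-1)

The characteristic polynomial is
  det(x·I − A) = x^4 + 4*x^3 + 6*x^2 + 4*x + 1 = (x + 1)^4

Eigenvalues and multiplicities (the geometric multiplicity of λ is n − rank(A − λI), which equals the number of Jordan blocks for λ):
  λ = -1: algebraic multiplicity = 4, geometric multiplicity = 2

Determining the block sizes for each eigenvalue:
  λ = -1: with am = 4 and gm = 2, the partition is not yet determined (e.g. several partitions of 4 into 2 parts exist). Let N = A − (-1)·I. Computing rank(N^1) = 2, rank(N^2) = 1, rank(N^3) = 0; the number of blocks of size ≥ j is rank(N^{j−1}) − rank(N^j), giving [2, 1, 1]. So we have 1 block(s) of size 3, 1 block(s) of size 1 → block sizes [3, 1]

Assembling the blocks gives a Jordan form
J =
  [-1,  1,  0,  0]
  [ 0, -1,  1,  0]
  [ 0,  0, -1,  0]
  [ 0,  0,  0, -1]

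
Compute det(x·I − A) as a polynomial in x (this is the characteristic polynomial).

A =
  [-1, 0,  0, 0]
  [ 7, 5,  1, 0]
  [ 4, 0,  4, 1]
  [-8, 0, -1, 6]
x^4 - 14*x^3 + 60*x^2 - 50*x - 125

Expanding det(x·I − A) (e.g. by cofactor expansion or by noting that A is similar to its Jordan form J, which has the same characteristic polynomial as A) gives
  χ_A(x) = x^4 - 14*x^3 + 60*x^2 - 50*x - 125
which factors as (x - 5)^3*(x + 1). The eigenvalues (with algebraic multiplicities) are λ = -1 with multiplicity 1, λ = 5 with multiplicity 3.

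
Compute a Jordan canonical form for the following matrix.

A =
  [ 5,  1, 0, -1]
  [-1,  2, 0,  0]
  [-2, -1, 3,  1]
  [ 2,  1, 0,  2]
J_3(3) ⊕ J_1(3)

The characteristic polynomial is
  det(x·I − A) = x^4 - 12*x^3 + 54*x^2 - 108*x + 81 = (x - 3)^4

Eigenvalues and multiplicities (the geometric multiplicity of λ is n − rank(A − λI), which equals the number of Jordan blocks for λ):
  λ = 3: algebraic multiplicity = 4, geometric multiplicity = 2

Determining the block sizes for each eigenvalue:
  λ = 3: with am = 4 and gm = 2, the partition is not yet determined (e.g. several partitions of 4 into 2 parts exist). Let N = A − (3)·I. Computing rank(N^1) = 2, rank(N^2) = 1, rank(N^3) = 0; the number of blocks of size ≥ j is rank(N^{j−1}) − rank(N^j), giving [2, 1, 1]. So we have 1 block(s) of size 3, 1 block(s) of size 1 → block sizes [3, 1]

Assembling the blocks gives a Jordan form
J =
  [3, 1, 0, 0]
  [0, 3, 1, 0]
  [0, 0, 3, 0]
  [0, 0, 0, 3]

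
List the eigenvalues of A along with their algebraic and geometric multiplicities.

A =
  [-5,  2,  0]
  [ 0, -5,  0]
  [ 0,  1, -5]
λ = -5: alg = 3, geom = 2

Step 1 — factor the characteristic polynomial to read off the algebraic multiplicities:
  χ_A(x) = (x + 5)^3

Step 2 — compute geometric multiplicities via the rank-nullity identity g(λ) = n − rank(A − λI):
  rank(A − (-5)·I) = 1, so dim ker(A − (-5)·I) = n − 1 = 2

Summary:
  λ = -5: algebraic multiplicity = 3, geometric multiplicity = 2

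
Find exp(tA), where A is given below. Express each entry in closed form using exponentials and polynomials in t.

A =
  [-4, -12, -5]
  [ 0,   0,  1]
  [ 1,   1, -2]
e^{tA} =
  [-t^2*exp(-2*t)/2 - 2*t*exp(-2*t) + exp(-2*t), -5*t^2*exp(-2*t)/2 - 12*t*exp(-2*t), -t^2*exp(-2*t) - 5*t*exp(-2*t)]
  [t^2*exp(-2*t)/2, 5*t^2*exp(-2*t)/2 + 2*t*exp(-2*t) + exp(-2*t), t^2*exp(-2*t) + t*exp(-2*t)]
  [-t^2*exp(-2*t) + t*exp(-2*t), -5*t^2*exp(-2*t) + t*exp(-2*t), -2*t^2*exp(-2*t) + exp(-2*t)]

Strategy: write A = P · J · P⁻¹ where J is a Jordan canonical form, so e^{tA} = P · e^{tJ} · P⁻¹, and e^{tJ} can be computed block-by-block.

A has Jordan form
J =
  [-2,  1,  0]
  [ 0, -2,  1]
  [ 0,  0, -2]
(up to reordering of blocks).

Per-block formulas:
  For a 3×3 Jordan block J_3(-2): exp(t · J_3(-2)) = e^(-2t)·(I + t·N + (t^2/2)·N^2), where N is the 3×3 nilpotent shift.

After assembling e^{tJ} and conjugating by P, we get:

e^{tA} =
  [-t^2*exp(-2*t)/2 - 2*t*exp(-2*t) + exp(-2*t), -5*t^2*exp(-2*t)/2 - 12*t*exp(-2*t), -t^2*exp(-2*t) - 5*t*exp(-2*t)]
  [t^2*exp(-2*t)/2, 5*t^2*exp(-2*t)/2 + 2*t*exp(-2*t) + exp(-2*t), t^2*exp(-2*t) + t*exp(-2*t)]
  [-t^2*exp(-2*t) + t*exp(-2*t), -5*t^2*exp(-2*t) + t*exp(-2*t), -2*t^2*exp(-2*t) + exp(-2*t)]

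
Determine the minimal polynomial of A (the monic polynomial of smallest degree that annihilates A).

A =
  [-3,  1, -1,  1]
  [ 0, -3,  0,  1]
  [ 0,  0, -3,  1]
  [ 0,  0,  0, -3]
x^2 + 6*x + 9

The characteristic polynomial is χ_A(x) = (x + 3)^4, so the eigenvalues are known. The minimal polynomial is
  m_A(x) = Π_λ (x − λ)^{k_λ}
where k_λ is the size of the *largest* Jordan block for λ (equivalently, the smallest k with (A − λI)^k v = 0 for every generalised eigenvector v of λ).

  λ = -3: largest Jordan block has size 2, contributing (x + 3)^2

So m_A(x) = (x + 3)^2 = x^2 + 6*x + 9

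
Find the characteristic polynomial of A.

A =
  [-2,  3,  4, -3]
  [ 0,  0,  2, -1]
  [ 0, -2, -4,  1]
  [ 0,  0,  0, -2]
x^4 + 8*x^3 + 24*x^2 + 32*x + 16

Expanding det(x·I − A) (e.g. by cofactor expansion or by noting that A is similar to its Jordan form J, which has the same characteristic polynomial as A) gives
  χ_A(x) = x^4 + 8*x^3 + 24*x^2 + 32*x + 16
which factors as (x + 2)^4. The eigenvalues (with algebraic multiplicities) are λ = -2 with multiplicity 4.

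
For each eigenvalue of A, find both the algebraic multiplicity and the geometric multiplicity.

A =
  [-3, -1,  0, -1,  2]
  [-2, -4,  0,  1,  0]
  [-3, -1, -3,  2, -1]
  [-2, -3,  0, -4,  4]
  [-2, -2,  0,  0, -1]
λ = -3: alg = 5, geom = 3

Step 1 — factor the characteristic polynomial to read off the algebraic multiplicities:
  χ_A(x) = (x + 3)^5

Step 2 — compute geometric multiplicities via the rank-nullity identity g(λ) = n − rank(A − λI):
  rank(A − (-3)·I) = 2, so dim ker(A − (-3)·I) = n − 2 = 3

Summary:
  λ = -3: algebraic multiplicity = 5, geometric multiplicity = 3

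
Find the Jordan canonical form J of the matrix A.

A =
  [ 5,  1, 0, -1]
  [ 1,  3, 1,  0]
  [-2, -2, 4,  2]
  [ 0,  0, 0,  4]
J_3(4) ⊕ J_1(4)

The characteristic polynomial is
  det(x·I − A) = x^4 - 16*x^3 + 96*x^2 - 256*x + 256 = (x - 4)^4

Eigenvalues and multiplicities (the geometric multiplicity of λ is n − rank(A − λI), which equals the number of Jordan blocks for λ):
  λ = 4: algebraic multiplicity = 4, geometric multiplicity = 2

Determining the block sizes for each eigenvalue:
  λ = 4: with am = 4 and gm = 2, the partition is not yet determined (e.g. several partitions of 4 into 2 parts exist). Let N = A − (4)·I. Computing rank(N^1) = 2, rank(N^2) = 1, rank(N^3) = 0; the number of blocks of size ≥ j is rank(N^{j−1}) − rank(N^j), giving [2, 1, 1]. So we have 1 block(s) of size 3, 1 block(s) of size 1 → block sizes [3, 1]

Assembling the blocks gives a Jordan form
J =
  [4, 1, 0, 0]
  [0, 4, 1, 0]
  [0, 0, 4, 0]
  [0, 0, 0, 4]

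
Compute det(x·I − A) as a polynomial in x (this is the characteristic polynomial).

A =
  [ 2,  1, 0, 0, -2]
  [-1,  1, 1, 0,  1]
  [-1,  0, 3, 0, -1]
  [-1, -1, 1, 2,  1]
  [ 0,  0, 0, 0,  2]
x^5 - 10*x^4 + 40*x^3 - 80*x^2 + 80*x - 32

Expanding det(x·I − A) (e.g. by cofactor expansion or by noting that A is similar to its Jordan form J, which has the same characteristic polynomial as A) gives
  χ_A(x) = x^5 - 10*x^4 + 40*x^3 - 80*x^2 + 80*x - 32
which factors as (x - 2)^5. The eigenvalues (with algebraic multiplicities) are λ = 2 with multiplicity 5.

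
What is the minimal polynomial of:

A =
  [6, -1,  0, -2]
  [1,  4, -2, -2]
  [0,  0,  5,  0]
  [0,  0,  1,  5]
x^2 - 10*x + 25

The characteristic polynomial is χ_A(x) = (x - 5)^4, so the eigenvalues are known. The minimal polynomial is
  m_A(x) = Π_λ (x − λ)^{k_λ}
where k_λ is the size of the *largest* Jordan block for λ (equivalently, the smallest k with (A − λI)^k v = 0 for every generalised eigenvector v of λ).

  λ = 5: largest Jordan block has size 2, contributing (x − 5)^2

So m_A(x) = (x - 5)^2 = x^2 - 10*x + 25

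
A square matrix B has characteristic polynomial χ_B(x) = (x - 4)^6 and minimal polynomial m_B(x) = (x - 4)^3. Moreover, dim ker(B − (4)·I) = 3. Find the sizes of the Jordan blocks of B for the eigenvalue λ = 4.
Block sizes for λ = 4: [3, 2, 1]

Step 1 — from the characteristic polynomial, algebraic multiplicity of λ = 4 is 6. From dim ker(B − (4)·I) = 3, there are exactly 3 Jordan blocks for λ = 4.
Step 2 — from the minimal polynomial, the factor (x − 4)^3 tells us the largest block for λ = 4 has size 3.
Step 3 — with total size 6, 3 blocks, and largest block 3, the block sizes (in nonincreasing order) are [3, 2, 1].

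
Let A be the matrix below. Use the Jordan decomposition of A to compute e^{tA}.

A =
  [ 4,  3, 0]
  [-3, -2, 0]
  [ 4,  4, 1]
e^{tA} =
  [3*t*exp(t) + exp(t), 3*t*exp(t), 0]
  [-3*t*exp(t), -3*t*exp(t) + exp(t), 0]
  [4*t*exp(t), 4*t*exp(t), exp(t)]

Strategy: write A = P · J · P⁻¹ where J is a Jordan canonical form, so e^{tA} = P · e^{tJ} · P⁻¹, and e^{tJ} can be computed block-by-block.

A has Jordan form
J =
  [1, 1, 0]
  [0, 1, 0]
  [0, 0, 1]
(up to reordering of blocks).

Per-block formulas:
  For a 1×1 block at λ = 1: exp(t · [1]) = [e^(1t)].
  For a 2×2 Jordan block J_2(1): exp(t · J_2(1)) = e^(1t)·(I + t·N), where N is the 2×2 nilpotent shift.

After assembling e^{tJ} and conjugating by P, we get:

e^{tA} =
  [3*t*exp(t) + exp(t), 3*t*exp(t), 0]
  [-3*t*exp(t), -3*t*exp(t) + exp(t), 0]
  [4*t*exp(t), 4*t*exp(t), exp(t)]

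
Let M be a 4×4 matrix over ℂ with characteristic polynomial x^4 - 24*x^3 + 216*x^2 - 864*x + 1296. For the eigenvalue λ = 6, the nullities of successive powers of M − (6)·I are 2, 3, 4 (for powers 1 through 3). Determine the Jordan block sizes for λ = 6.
Block sizes for λ = 6: [3, 1]

From the dimensions of kernels of powers, the number of Jordan blocks of size at least j is d_j − d_{j−1} where d_j = dim ker(N^j) (with d_0 = 0). Computing the differences gives [2, 1, 1].
The number of blocks of size exactly k is (#blocks of size ≥ k) − (#blocks of size ≥ k + 1), so the partition is: 1 block(s) of size 1, 1 block(s) of size 3.
In nonincreasing order the block sizes are [3, 1].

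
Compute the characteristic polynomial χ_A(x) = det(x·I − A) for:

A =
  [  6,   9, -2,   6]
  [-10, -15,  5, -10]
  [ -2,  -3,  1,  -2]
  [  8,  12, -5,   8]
x^4

Expanding det(x·I − A) (e.g. by cofactor expansion or by noting that A is similar to its Jordan form J, which has the same characteristic polynomial as A) gives
  χ_A(x) = x^4
which factors as x^4. The eigenvalues (with algebraic multiplicities) are λ = 0 with multiplicity 4.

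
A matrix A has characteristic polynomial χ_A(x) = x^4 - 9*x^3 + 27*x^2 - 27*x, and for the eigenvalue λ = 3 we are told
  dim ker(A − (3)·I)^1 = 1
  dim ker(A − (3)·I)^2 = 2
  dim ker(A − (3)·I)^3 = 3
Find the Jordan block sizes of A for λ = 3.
Block sizes for λ = 3: [3]

From the dimensions of kernels of powers, the number of Jordan blocks of size at least j is d_j − d_{j−1} where d_j = dim ker(N^j) (with d_0 = 0). Computing the differences gives [1, 1, 1].
The number of blocks of size exactly k is (#blocks of size ≥ k) − (#blocks of size ≥ k + 1), so the partition is: 1 block(s) of size 3.
In nonincreasing order the block sizes are [3].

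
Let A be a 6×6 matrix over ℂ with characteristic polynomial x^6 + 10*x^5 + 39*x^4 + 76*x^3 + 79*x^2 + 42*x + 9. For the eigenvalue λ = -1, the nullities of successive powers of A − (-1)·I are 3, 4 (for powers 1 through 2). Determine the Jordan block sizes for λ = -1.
Block sizes for λ = -1: [2, 1, 1]

From the dimensions of kernels of powers, the number of Jordan blocks of size at least j is d_j − d_{j−1} where d_j = dim ker(N^j) (with d_0 = 0). Computing the differences gives [3, 1].
The number of blocks of size exactly k is (#blocks of size ≥ k) − (#blocks of size ≥ k + 1), so the partition is: 2 block(s) of size 1, 1 block(s) of size 2.
In nonincreasing order the block sizes are [2, 1, 1].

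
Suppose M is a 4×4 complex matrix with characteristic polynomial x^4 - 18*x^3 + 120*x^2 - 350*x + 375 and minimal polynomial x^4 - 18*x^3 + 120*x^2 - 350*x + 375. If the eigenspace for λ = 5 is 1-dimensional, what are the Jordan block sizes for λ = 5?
Block sizes for λ = 5: [3]

Step 1 — from the characteristic polynomial, algebraic multiplicity of λ = 5 is 3. From dim ker(M − (5)·I) = 1, there are exactly 1 Jordan blocks for λ = 5.
Step 2 — from the minimal polynomial, the factor (x − 5)^3 tells us the largest block for λ = 5 has size 3.
Step 3 — with total size 3, 1 blocks, and largest block 3, the block sizes (in nonincreasing order) are [3].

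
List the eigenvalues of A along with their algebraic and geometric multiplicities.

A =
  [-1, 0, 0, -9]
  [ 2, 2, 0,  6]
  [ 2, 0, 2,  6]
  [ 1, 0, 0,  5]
λ = 2: alg = 4, geom = 3

Step 1 — factor the characteristic polynomial to read off the algebraic multiplicities:
  χ_A(x) = (x - 2)^4

Step 2 — compute geometric multiplicities via the rank-nullity identity g(λ) = n − rank(A − λI):
  rank(A − (2)·I) = 1, so dim ker(A − (2)·I) = n − 1 = 3

Summary:
  λ = 2: algebraic multiplicity = 4, geometric multiplicity = 3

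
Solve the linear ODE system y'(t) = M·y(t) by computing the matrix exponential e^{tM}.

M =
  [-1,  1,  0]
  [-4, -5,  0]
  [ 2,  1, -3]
e^{tM} =
  [2*t*exp(-3*t) + exp(-3*t), t*exp(-3*t), 0]
  [-4*t*exp(-3*t), -2*t*exp(-3*t) + exp(-3*t), 0]
  [2*t*exp(-3*t), t*exp(-3*t), exp(-3*t)]

Strategy: write M = P · J · P⁻¹ where J is a Jordan canonical form, so e^{tM} = P · e^{tJ} · P⁻¹, and e^{tJ} can be computed block-by-block.

M has Jordan form
J =
  [-3,  1,  0]
  [ 0, -3,  0]
  [ 0,  0, -3]
(up to reordering of blocks).

Per-block formulas:
  For a 2×2 Jordan block J_2(-3): exp(t · J_2(-3)) = e^(-3t)·(I + t·N), where N is the 2×2 nilpotent shift.
  For a 1×1 block at λ = -3: exp(t · [-3]) = [e^(-3t)].

After assembling e^{tJ} and conjugating by P, we get:

e^{tM} =
  [2*t*exp(-3*t) + exp(-3*t), t*exp(-3*t), 0]
  [-4*t*exp(-3*t), -2*t*exp(-3*t) + exp(-3*t), 0]
  [2*t*exp(-3*t), t*exp(-3*t), exp(-3*t)]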